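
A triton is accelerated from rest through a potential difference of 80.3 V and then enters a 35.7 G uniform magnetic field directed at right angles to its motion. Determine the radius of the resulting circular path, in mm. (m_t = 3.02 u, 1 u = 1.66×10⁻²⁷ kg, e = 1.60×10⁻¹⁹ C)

The kinetic energy gained is K = qV = (1×1.60×10^-19)(80.3) = 1.28×10^-17 J.
v = √(2K/m) = 7.16×10^4 m/s.
r = mv/(qB) = (5.01×10^-27)(7.16×10^4) / [(1×1.60×10^-19)(3.57×10^-3)] = 0.628 m.

r ≈ 628 mm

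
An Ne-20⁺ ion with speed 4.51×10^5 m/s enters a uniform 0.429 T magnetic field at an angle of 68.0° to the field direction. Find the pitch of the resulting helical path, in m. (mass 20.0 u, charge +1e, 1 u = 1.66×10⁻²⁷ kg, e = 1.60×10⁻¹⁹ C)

The velocity component along B is v∥ = v cos68.0° = 1.69×10^5 m/s.
The cyclotron period T = 2πm/(qB) = 3.04×10^-6 s is set by m, q, B alone.
Pitch = v∥·T = (1.69×10^5)(3.04×10^-6) = 0.513 m.

pitch ≈ 0.513 m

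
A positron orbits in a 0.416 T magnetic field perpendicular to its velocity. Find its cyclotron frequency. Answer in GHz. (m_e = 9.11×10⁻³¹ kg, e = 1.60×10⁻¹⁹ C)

f ≈ 11.6 GHz

f = qB/(2πm) = (1×1.60×10^-19)(0.416) / [2π(9.11×10^-31)] = 1.16×10^10 Hz.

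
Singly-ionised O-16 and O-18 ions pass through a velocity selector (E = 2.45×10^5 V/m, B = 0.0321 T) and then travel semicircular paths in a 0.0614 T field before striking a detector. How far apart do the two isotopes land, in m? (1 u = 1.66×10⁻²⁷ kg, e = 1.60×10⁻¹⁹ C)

Both emerge at v = E/B₁ = 7.63×10^6 m/s.
r = mv/(qB₂), so r₁ = 20.63 m and r₂ = 23.21 m, giving Δr = 2.58 m.
After a semicircle each ion lands a diameter 2r from the entry slit, so the separation is 2Δr = 5.16 m.

Δd ≈ 5.16 m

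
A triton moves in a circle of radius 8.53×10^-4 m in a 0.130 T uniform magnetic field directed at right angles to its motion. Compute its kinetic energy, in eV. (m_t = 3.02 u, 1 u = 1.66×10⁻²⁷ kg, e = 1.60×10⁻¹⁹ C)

v = qBr/m = (1×1.60×10^-19)(0.130)(8.53×10^-4) / (5.01×10^-27) = 3540 m/s.
K = ½mv² = 0.5·(5.01×10^-27)·(3540)² = 3.14×10^-20 J = 0.196 eV.

K ≈ 0.196 eV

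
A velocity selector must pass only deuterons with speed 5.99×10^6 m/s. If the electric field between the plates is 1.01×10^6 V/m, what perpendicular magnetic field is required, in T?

B ≈ 0.169 T

qE = qvB ⇒ B = E/v = (1.01×10^6) / (5.99×10^6) = 0.169 T.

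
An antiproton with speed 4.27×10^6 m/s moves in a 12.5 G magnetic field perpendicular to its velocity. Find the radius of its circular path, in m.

The magnetic force provides the centripetal force: qvB = mv²/r, so r = mv/(qB).
r = (1.67×10^-27 kg)(4.27×10^6 m/s) / [(1×1.60×10^-19 C)(1.25×10^-3 T)] = 35.7 m.

r ≈ 35.7 m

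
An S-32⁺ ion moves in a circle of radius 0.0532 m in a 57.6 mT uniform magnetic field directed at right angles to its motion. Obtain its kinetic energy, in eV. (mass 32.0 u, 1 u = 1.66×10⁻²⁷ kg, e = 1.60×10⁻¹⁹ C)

v = qBr/m = (1×1.60×10^-19)(0.0576)(0.0532) / (5.31×10^-26) = 9230 m/s.
K = ½mv² = 0.5·(5.31×10^-26)·(9230)² = 2.26×10^-18 J = 14.1 eV.

K ≈ 14.1 eV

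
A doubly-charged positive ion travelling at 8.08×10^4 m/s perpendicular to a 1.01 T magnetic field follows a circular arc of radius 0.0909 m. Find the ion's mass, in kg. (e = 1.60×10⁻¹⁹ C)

qvB = mv²/r ⇒ m = qBr/v.
m = (2×1.60×10^-19)(1.01)(0.0909) / (8.08×10^4) = 3.64×10^-25 kg.

m ≈ 3.64×10^-25 kg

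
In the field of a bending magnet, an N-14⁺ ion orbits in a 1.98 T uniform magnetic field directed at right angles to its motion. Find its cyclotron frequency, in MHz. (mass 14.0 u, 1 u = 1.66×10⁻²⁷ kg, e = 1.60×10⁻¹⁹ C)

f ≈ 2.17 MHz

f = qB/(2πm) = (1×1.60×10^-19)(1.98) / [2π(2.32×10^-26)] = 2.17×10^6 Hz.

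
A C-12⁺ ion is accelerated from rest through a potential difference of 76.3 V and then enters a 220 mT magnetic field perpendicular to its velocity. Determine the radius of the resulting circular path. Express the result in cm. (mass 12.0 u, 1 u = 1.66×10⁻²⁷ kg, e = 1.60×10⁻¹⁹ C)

r ≈ 1.98 cm

The kinetic energy gained is K = qV = (1×1.60×10^-19)(76.3) = 1.22×10^-17 J.
v = √(2K/m) = 3.50×10^4 m/s.
r = mv/(qB) = (1.99×10^-26)(3.50×10^4) / [(1×1.60×10^-19)(0.220)] = 0.0198 m.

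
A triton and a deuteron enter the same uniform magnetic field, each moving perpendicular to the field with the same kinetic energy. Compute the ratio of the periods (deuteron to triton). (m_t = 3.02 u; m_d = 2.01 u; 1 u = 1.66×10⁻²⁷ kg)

ratio ≈ 0.666

T = 2πm/(qB) is independent of speed, so T₂/T₁ = (m₂/q₂)/(m₁/q₁).
T_{deuteron}/T_{triton} = (3.34×10^-27/1e) / (5.01×10^-27/1e) = 0.666.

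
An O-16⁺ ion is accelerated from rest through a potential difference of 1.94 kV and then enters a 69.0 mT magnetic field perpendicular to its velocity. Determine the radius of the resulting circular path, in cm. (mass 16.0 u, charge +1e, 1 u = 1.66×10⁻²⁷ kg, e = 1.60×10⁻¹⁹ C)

r ≈ 36.8 cm

The kinetic energy gained is K = qV = (1×1.60×10^-19)(1940) = 3.10×10^-16 J.
v = √(2K/m) = 1.53×10^5 m/s.
r = mv/(qB) = (2.66×10^-26)(1.53×10^5) / [(1×1.60×10^-19)(0.0690)] = 0.368 m.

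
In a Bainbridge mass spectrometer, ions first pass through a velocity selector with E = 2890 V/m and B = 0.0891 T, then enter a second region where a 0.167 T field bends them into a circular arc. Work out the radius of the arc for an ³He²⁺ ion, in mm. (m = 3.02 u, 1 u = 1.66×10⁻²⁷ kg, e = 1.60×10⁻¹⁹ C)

r ≈ 3.04 mm

The selector passes v = E/B = 2890/0.0891 = 3.24×10^4 m/s.
In the deflection region, r = mv/(qB₂) = (5.01×10^-27)(3.24×10^4) / [(2×1.60×10^-19)(0.167)] = 3.04×10^-3 m.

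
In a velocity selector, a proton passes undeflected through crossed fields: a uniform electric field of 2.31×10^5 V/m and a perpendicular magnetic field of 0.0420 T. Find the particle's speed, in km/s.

v ≈ 5500 km/s

For zero net force, qE = qvB, so v = E/B.
v = (2.31×10^5) / (0.0420) = 5.50×10^6 m/s.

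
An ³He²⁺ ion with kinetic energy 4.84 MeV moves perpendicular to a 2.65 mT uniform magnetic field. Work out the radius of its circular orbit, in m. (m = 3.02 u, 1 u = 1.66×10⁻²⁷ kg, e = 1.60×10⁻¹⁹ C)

r ≈ 104 m

Convert the energy: K = 4.84 MeV = 7.74×10^-13 J.
v = √(2K/m) = √(2·7.74×10^-13/5.01×10^-27) = 1.76×10^7 m/s.
r = mv/(qB) = (5.01×10^-27)(1.76×10^7) / [(2×1.60×10^-19)(2.65×10^-3)] = 104 m.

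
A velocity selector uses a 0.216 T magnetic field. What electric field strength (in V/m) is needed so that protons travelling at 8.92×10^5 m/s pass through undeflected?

qE = qvB ⇒ E = vB = (8.92×10^5)(0.216) = 1.93×10^5 V/m.

E ≈ 1.93×10^5 V/m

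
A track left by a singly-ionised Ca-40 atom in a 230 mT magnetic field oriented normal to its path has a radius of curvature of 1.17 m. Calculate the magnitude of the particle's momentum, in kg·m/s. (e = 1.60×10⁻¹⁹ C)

p ≈ 4.31×10^-20 kg·m/s

Since qvB = mv²/r, the momentum p = mv = qBr.
p = (1×1.60×10^-19)(0.230)(1.17) = 4.31×10^-20 kg·m/s.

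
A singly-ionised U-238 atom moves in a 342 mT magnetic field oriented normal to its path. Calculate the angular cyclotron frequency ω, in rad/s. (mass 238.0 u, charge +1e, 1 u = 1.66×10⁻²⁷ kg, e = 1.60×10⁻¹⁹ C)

ω ≈ 1.39×10^5 rad/s

ω = qB/m = (1×1.60×10^-19)(0.342) / (3.95×10^-25) = 1.39×10^5 rad/s.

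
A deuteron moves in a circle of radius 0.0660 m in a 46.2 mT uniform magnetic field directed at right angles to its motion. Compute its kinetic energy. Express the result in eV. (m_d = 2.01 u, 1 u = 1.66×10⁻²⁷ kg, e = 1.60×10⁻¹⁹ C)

v = qBr/m = (1×1.60×10^-19)(0.0462)(0.0660) / (3.34×10^-27) = 1.46×10^5 m/s.
K = ½mv² = 0.5·(3.34×10^-27)·(1.46×10^5)² = 3.57×10^-17 J = 223 eV.

K ≈ 223 eV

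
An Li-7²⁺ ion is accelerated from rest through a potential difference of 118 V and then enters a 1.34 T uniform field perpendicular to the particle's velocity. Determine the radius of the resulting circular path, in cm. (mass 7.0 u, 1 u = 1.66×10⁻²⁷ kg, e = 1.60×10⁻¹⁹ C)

The kinetic energy gained is K = qV = (2×1.60×10^-19)(118) = 3.78×10^-17 J.
v = √(2K/m) = 8.06×10^4 m/s.
r = mv/(qB) = (1.16×10^-26)(8.06×10^4) / [(2×1.60×10^-19)(1.34)] = 2.18×10^-3 m.

r ≈ 0.218 cm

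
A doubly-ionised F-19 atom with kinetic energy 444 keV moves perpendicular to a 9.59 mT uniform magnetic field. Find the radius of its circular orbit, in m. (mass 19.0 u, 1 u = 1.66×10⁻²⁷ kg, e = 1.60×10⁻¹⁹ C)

Convert the energy: K = 444 keV = 7.10×10^-14 J.
v = √(2K/m) = √(2·7.10×10^-14/3.15×10^-26) = 2.12×10^6 m/s.
r = mv/(qB) = (3.15×10^-26)(2.12×10^6) / [(2×1.60×10^-19)(9.59×10^-3)] = 21.8 m.

r ≈ 21.8 m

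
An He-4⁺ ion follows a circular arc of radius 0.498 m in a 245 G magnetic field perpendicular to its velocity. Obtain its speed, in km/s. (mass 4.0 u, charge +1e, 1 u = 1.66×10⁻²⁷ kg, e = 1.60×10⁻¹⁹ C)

From qvB = mv²/r, v = qBr/m.
v = (1×1.60×10^-19)(0.0245)(0.498) / (6.64×10^-27) = 2.94×10^5 m/s.

v ≈ 294 km/s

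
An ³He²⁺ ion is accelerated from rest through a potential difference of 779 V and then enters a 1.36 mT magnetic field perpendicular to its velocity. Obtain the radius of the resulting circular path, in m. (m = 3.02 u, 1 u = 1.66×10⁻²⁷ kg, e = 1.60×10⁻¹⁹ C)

r ≈ 3.63 m

The kinetic energy gained is K = qV = (2×1.60×10^-19)(779) = 2.49×10^-16 J.
v = √(2K/m) = 3.15×10^5 m/s.
r = mv/(qB) = (5.01×10^-27)(3.15×10^5) / [(2×1.60×10^-19)(1.36×10^-3)] = 3.63 m.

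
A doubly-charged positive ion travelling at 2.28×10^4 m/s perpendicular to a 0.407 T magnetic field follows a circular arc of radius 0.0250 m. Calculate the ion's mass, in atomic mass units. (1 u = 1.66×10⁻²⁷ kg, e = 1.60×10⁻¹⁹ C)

qvB = mv²/r ⇒ m = qBr/v.
m = (2×1.60×10^-19)(0.407)(0.0250) / (2.28×10^4) = 1.43×10^-25 kg = 86.0 u.

m ≈ 86.0 u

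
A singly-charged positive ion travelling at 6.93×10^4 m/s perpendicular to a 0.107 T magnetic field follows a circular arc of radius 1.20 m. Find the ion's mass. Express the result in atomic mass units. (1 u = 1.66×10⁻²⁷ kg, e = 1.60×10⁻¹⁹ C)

qvB = mv²/r ⇒ m = qBr/v.
m = (1×1.60×10^-19)(0.107)(1.20) / (6.93×10^4) = 2.96×10^-25 kg = 179 u.

m ≈ 179 u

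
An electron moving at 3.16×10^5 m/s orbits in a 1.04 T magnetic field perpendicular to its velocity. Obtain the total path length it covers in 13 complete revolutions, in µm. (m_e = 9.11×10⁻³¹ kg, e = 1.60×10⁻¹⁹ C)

r = mv/(qB) = 1.73×10^-6 m, so one revolution covers 2πr = 1.09×10^-5 m.
In 13 revolutions: L = 13·2πr = 1.41×10^-4 m.

L ≈ 141 µm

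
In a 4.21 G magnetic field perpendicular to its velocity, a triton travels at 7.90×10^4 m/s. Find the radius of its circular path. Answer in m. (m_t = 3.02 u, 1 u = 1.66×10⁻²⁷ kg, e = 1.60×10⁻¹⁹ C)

The magnetic force provides the centripetal force: qvB = mv²/r, so r = mv/(qB).
r = (5.01×10^-27 kg)(7.90×10^4 m/s) / [(1×1.60×10^-19 C)(4.21×10^-4 T)] = 5.88 m.

r ≈ 5.88 m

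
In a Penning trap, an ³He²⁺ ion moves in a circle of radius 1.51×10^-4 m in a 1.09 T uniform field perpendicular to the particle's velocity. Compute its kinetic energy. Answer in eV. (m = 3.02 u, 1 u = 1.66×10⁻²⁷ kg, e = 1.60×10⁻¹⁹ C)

K ≈ 1.73 eV

v = qBr/m = (2×1.60×10^-19)(1.09)(1.51×10^-4) / (5.01×10^-27) = 1.05×10^4 m/s.
K = ½mv² = 0.5·(5.01×10^-27)·(1.05×10^4)² = 2.77×10^-19 J = 1.73 eV.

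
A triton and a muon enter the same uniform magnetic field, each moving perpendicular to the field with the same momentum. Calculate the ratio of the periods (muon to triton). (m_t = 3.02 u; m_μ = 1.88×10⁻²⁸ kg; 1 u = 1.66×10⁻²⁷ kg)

T = 2πm/(qB) is independent of speed, so T₂/T₁ = (m₂/q₂)/(m₁/q₁).
T_{muon}/T_{triton} = (1.88×10^-28/1e) / (5.01×10^-27/1e) = 0.0375.

ratio ≈ 0.0375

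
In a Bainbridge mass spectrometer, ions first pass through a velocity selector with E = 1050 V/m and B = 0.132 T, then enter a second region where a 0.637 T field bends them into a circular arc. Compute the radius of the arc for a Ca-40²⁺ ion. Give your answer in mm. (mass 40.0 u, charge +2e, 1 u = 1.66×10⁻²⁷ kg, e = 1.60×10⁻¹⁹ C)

r ≈ 2.59 mm

The selector passes v = E/B = 1050/0.132 = 7950 m/s.
In the deflection region, r = mv/(qB₂) = (6.64×10^-26)(7950) / [(2×1.60×10^-19)(0.637)] = 2.59×10^-3 m.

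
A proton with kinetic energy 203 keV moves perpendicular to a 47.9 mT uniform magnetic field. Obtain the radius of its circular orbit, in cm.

r ≈ 136 cm

Convert the energy: K = 203 keV = 3.25×10^-14 J.
v = √(2K/m) = √(2·3.25×10^-14/1.67×10^-27) = 6.24×10^6 m/s.
r = mv/(qB) = (1.67×10^-27)(6.24×10^6) / [(1×1.60×10^-19)(0.0479)] = 1.36 m.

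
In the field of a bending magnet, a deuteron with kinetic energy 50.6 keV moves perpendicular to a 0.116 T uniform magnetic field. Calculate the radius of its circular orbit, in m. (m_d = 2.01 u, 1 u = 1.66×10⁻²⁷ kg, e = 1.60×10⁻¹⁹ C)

Convert the energy: K = 50.6 keV = 8.10×10^-15 J.
v = √(2K/m) = √(2·8.10×10^-15/3.34×10^-27) = 2.20×10^6 m/s.
r = mv/(qB) = (3.34×10^-27)(2.20×10^6) / [(1×1.60×10^-19)(0.116)] = 0.396 m.

r ≈ 0.396 m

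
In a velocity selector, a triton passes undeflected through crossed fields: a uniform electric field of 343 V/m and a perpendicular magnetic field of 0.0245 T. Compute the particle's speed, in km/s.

For zero net force, qE = qvB, so v = E/B.
v = (343) / (0.0245) = 1.40×10^4 m/s.

v ≈ 14.0 km/s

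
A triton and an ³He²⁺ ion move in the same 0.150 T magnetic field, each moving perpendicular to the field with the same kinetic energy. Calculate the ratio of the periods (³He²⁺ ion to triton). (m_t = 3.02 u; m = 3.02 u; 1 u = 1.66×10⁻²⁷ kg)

ratio ≈ 0.500

T = 2πm/(qB) is independent of speed, so T₂/T₁ = (m₂/q₂)/(m₁/q₁).
T_{³He²⁺ ion}/T_{triton} = (5.01×10^-27/2e) / (5.01×10^-27/1e) = 0.500.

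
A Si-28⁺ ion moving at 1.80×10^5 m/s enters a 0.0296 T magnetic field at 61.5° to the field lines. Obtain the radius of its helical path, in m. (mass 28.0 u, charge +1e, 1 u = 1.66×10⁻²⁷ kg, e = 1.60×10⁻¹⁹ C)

Only the perpendicular component v⊥ = v sin61.5° = 1.58×10^5 m/s is bent by the field.
r = m v⊥ /(qB) = (4.65×10^-26)(1.58×10^5) / [(1×1.60×10^-19)(0.0296)] = 1.55 m.

r ≈ 1.55 m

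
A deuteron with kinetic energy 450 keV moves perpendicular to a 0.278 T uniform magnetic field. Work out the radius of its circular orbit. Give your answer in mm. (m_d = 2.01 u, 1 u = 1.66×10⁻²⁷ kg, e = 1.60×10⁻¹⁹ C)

Convert the energy: K = 450 keV = 7.20×10^-14 J.
v = √(2K/m) = √(2·7.20×10^-14/3.34×10^-27) = 6.57×10^6 m/s.
r = mv/(qB) = (3.34×10^-27)(6.57×10^6) / [(1×1.60×10^-19)(0.278)] = 0.493 m.

r ≈ 493 mm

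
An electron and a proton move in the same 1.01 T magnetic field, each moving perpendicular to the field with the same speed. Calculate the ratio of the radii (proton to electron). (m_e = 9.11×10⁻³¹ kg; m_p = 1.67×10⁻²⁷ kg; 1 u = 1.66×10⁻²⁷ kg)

ratio ≈ 1830

r = mv/(qB) ⇒ at equal v, r ∝ m/q.
r_{proton}/r_{electron} = 1830.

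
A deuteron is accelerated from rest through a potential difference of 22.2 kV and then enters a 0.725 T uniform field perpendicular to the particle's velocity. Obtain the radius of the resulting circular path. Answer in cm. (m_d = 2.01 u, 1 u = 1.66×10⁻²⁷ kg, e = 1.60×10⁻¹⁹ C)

The kinetic energy gained is K = qV = (1×1.60×10^-19)(2.22×10^4) = 3.55×10^-15 J.
v = √(2K/m) = 1.46×10^6 m/s.
r = mv/(qB) = (3.34×10^-27)(1.46×10^6) / [(1×1.60×10^-19)(0.725)] = 0.0420 m.

r ≈ 4.20 cm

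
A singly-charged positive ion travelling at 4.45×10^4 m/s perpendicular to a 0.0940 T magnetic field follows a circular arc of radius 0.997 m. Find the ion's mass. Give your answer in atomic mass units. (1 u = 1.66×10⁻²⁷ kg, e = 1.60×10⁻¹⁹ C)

m ≈ 203 u

qvB = mv²/r ⇒ m = qBr/v.
m = (1×1.60×10^-19)(0.0940)(0.997) / (4.45×10^4) = 3.37×10^-25 kg = 203 u.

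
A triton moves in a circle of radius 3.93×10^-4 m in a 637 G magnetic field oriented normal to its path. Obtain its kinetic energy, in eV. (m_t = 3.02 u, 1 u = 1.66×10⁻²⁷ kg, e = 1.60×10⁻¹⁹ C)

K ≈ 0.0100 eV

v = qBr/m = (1×1.60×10^-19)(0.0637)(3.93×10^-4) / (5.01×10^-27) = 799 m/s.
K = ½mv² = 0.5·(5.01×10^-27)·(799)² = 1.60×10^-21 J = 0.0100 eV.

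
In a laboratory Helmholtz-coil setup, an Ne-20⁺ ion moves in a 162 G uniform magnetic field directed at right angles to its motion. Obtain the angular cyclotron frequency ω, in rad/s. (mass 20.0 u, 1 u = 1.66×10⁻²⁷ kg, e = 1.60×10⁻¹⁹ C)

ω ≈ 7.81×10^4 rad/s

ω = qB/m = (1×1.60×10^-19)(0.0162) / (3.32×10^-26) = 7.81×10^4 rad/s.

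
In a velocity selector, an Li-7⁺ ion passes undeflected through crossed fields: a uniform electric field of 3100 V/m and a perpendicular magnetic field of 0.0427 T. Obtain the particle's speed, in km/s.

For zero net force, qE = qvB, so v = E/B.
v = (3100) / (0.0427) = 7.26×10^4 m/s.

v ≈ 72.6 km/s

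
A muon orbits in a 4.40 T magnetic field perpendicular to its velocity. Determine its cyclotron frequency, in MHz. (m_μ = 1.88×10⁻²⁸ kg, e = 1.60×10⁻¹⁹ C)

f = qB/(2πm) = (1×1.60×10^-19)(4.40) / [2π(1.88×10^-28)] = 5.96×10^8 Hz.

f ≈ 596 MHz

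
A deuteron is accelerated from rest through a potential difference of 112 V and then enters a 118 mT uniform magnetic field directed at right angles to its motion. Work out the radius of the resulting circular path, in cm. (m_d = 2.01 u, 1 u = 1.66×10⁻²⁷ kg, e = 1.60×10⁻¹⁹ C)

r ≈ 1.83 cm

The kinetic energy gained is K = qV = (1×1.60×10^-19)(112) = 1.79×10^-17 J.
v = √(2K/m) = 1.04×10^5 m/s.
r = mv/(qB) = (3.34×10^-27)(1.04×10^5) / [(1×1.60×10^-19)(0.118)] = 0.0183 m.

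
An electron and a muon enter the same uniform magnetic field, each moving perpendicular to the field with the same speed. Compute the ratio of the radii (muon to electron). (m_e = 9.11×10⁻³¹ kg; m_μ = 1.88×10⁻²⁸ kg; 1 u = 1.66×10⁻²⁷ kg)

ratio ≈ 206

r = mv/(qB) ⇒ at equal v, r ∝ m/q.
r_{muon}/r_{electron} = 206.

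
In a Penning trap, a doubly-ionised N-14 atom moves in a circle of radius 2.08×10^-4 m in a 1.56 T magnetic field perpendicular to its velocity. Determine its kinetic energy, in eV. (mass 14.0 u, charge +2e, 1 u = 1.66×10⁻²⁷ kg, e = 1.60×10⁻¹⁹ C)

v = qBr/m = (2×1.60×10^-19)(1.56)(2.08×10^-4) / (2.32×10^-26) = 4470 m/s.
K = ½mv² = 0.5·(2.32×10^-26)·(4470)² = 2.32×10^-19 J = 1.45 eV.

K ≈ 1.45 eV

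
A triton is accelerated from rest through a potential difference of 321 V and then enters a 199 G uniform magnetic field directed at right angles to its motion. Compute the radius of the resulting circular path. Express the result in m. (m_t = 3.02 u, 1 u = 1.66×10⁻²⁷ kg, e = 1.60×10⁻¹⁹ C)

r ≈ 0.225 m

The kinetic energy gained is K = qV = (1×1.60×10^-19)(321) = 5.14×10^-17 J.
v = √(2K/m) = 1.43×10^5 m/s.
r = mv/(qB) = (5.01×10^-27)(1.43×10^5) / [(1×1.60×10^-19)(0.0199)] = 0.225 m.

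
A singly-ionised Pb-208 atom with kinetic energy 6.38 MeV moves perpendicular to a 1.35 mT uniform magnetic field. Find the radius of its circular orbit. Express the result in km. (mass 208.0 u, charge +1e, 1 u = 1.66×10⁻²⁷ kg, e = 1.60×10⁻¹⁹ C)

r ≈ 3.89 km

Convert the energy: K = 6.38 MeV = 1.02×10^-12 J.
v = √(2K/m) = √(2·1.02×10^-12/3.45×10^-25) = 2.43×10^6 m/s.
r = mv/(qB) = (3.45×10^-25)(2.43×10^6) / [(1×1.60×10^-19)(1.35×10^-3)] = 3890 m.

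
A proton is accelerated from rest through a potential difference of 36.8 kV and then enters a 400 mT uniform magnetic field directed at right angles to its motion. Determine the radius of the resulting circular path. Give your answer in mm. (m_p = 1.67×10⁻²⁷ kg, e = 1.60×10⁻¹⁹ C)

r ≈ 69.3 mm

The kinetic energy gained is K = qV = (1×1.60×10^-19)(3.68×10^4) = 5.89×10^-15 J.
v = √(2K/m) = 2.66×10^6 m/s.
r = mv/(qB) = (1.67×10^-27)(2.66×10^6) / [(1×1.60×10^-19)(0.400)] = 0.0693 m.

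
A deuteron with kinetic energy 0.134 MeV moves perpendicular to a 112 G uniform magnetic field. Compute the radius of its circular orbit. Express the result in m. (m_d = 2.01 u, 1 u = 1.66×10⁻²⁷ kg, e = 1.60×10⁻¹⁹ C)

r ≈ 6.67 m

Convert the energy: K = 0.134 MeV = 2.14×10^-14 J.
v = √(2K/m) = √(2·2.14×10^-14/3.34×10^-27) = 3.58×10^6 m/s.
r = mv/(qB) = (3.34×10^-27)(3.58×10^6) / [(1×1.60×10^-19)(0.0112)] = 6.67 m.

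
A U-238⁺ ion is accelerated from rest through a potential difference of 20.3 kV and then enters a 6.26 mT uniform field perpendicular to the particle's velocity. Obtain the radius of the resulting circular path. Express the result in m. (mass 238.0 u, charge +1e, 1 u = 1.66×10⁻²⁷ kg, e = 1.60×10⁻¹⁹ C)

The kinetic energy gained is K = qV = (1×1.60×10^-19)(2.03×10^4) = 3.25×10^-15 J.
v = √(2K/m) = 1.28×10^5 m/s.
r = mv/(qB) = (3.95×10^-25)(1.28×10^5) / [(1×1.60×10^-19)(6.26×10^-3)] = 50.6 m.

r ≈ 50.6 m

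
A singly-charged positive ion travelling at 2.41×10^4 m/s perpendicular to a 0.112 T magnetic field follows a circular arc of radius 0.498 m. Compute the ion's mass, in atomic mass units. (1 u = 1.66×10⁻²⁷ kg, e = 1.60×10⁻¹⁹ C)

qvB = mv²/r ⇒ m = qBr/v.
m = (1×1.60×10^-19)(0.112)(0.498) / (2.41×10^4) = 3.70×10^-25 kg = 223 u.

m ≈ 223 u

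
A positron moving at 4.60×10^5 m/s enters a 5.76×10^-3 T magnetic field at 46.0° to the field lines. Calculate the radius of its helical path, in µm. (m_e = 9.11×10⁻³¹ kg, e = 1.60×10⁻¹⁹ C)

Only the perpendicular component v⊥ = v sin46.0° = 3.31×10^5 m/s is bent by the field.
r = m v⊥ /(qB) = (9.11×10^-31)(3.31×10^5) / [(1×1.60×10^-19)(5.76×10^-3)] = 3.27×10^-4 m.

r ≈ 327 µm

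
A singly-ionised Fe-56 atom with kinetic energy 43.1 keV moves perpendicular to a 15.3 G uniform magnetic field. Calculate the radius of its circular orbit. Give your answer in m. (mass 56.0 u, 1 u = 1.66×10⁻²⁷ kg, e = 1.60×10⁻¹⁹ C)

Convert the energy: K = 43.1 keV = 6.90×10^-15 J.
v = √(2K/m) = √(2·6.90×10^-15/9.30×10^-26) = 3.85×10^5 m/s.
r = mv/(qB) = (9.30×10^-26)(3.85×10^5) / [(1×1.60×10^-19)(1.53×10^-3)] = 146 m.

r ≈ 146 m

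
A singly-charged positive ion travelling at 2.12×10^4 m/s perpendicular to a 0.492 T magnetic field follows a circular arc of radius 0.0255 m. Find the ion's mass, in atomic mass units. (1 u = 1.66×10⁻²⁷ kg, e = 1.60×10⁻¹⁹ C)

qvB = mv²/r ⇒ m = qBr/v.
m = (1×1.60×10^-19)(0.492)(0.0255) / (2.12×10^4) = 9.47×10^-26 kg = 57.0 u.

m ≈ 57.0 u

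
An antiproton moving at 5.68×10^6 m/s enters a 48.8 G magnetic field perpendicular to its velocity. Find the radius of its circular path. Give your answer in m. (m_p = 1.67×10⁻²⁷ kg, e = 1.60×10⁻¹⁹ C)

r ≈ 12.1 m

The magnetic force provides the centripetal force: qvB = mv²/r, so r = mv/(qB).
r = (1.67×10^-27 kg)(5.68×10^6 m/s) / [(1×1.60×10^-19 C)(4.88×10^-3 T)] = 12.1 m.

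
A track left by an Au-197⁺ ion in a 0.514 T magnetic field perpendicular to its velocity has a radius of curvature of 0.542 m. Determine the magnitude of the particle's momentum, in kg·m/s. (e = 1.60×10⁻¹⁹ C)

p ≈ 4.46×10^-20 kg·m/s

Since qvB = mv²/r, the momentum p = mv = qBr.
p = (1×1.60×10^-19)(0.514)(0.542) = 4.46×10^-20 kg·m/s.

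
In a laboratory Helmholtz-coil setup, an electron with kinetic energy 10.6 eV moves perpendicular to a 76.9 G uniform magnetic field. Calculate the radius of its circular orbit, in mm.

r ≈ 1.43 mm

Convert the energy: K = 10.6 eV = 1.70×10^-18 J.
v = √(2K/m) = √(2·1.70×10^-18/9.11×10^-31) = 1.93×10^6 m/s.
r = mv/(qB) = (9.11×10^-31)(1.93×10^6) / [(1×1.60×10^-19)(7.69×10^-3)] = 1.43×10^-3 m.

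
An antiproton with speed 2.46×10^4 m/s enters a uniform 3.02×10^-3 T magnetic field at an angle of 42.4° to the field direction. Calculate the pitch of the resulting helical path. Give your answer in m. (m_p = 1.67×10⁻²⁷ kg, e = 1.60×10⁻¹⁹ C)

pitch ≈ 0.394 m

The velocity component along B is v∥ = v cos42.4° = 1.82×10^4 m/s.
The cyclotron period T = 2πm/(qB) = 2.17×10^-5 s is set by m, q, B alone.
Pitch = v∥·T = (1.82×10^4)(2.17×10^-5) = 0.394 m.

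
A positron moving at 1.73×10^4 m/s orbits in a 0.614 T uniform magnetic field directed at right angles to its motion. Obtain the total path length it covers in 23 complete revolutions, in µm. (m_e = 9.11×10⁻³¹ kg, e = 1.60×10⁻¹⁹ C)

r = mv/(qB) = 1.60×10^-7 m, so one revolution covers 2πr = 1.01×10^-6 m.
In 23 revolutions: L = 23·2πr = 2.32×10^-5 m.

L ≈ 23.2 µm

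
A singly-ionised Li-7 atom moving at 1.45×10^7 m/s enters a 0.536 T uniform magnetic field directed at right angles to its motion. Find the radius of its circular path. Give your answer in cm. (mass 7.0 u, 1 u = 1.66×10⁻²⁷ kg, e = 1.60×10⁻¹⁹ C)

r ≈ 196 cm

The magnetic force provides the centripetal force: qvB = mv²/r, so r = mv/(qB).
r = (1.16×10^-26 kg)(1.45×10^7 m/s) / [(1×1.60×10^-19 C)(0.536 T)] = 1.96 m.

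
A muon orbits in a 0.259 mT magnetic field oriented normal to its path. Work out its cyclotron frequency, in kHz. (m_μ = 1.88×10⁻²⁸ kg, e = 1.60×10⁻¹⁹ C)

f = qB/(2πm) = (1×1.60×10^-19)(2.59×10^-4) / [2π(1.88×10^-28)] = 3.51×10^4 Hz.

f ≈ 35.1 kHz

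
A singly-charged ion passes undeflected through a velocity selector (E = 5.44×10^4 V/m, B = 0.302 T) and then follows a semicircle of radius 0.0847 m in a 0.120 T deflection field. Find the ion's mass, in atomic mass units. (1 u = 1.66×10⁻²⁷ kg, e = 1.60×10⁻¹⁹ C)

m ≈ 5.44 u

v = E/B₁ = 1.80×10^5 m/s.
From r = mv/(qB₂), m = qB₂r/v = (1×1.60×10^-19)(0.120)(0.0847) / (1.80×10^5) = 9.03×10^-27 kg.
In atomic mass units: m = 9.03×10^-27 / 1.66×10^-27 = 5.44 u.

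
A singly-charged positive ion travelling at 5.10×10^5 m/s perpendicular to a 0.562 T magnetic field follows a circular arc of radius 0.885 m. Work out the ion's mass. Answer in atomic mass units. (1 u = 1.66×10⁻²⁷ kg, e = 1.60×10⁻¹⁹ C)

qvB = mv²/r ⇒ m = qBr/v.
m = (1×1.60×10^-19)(0.562)(0.885) / (5.10×10^5) = 1.56×10^-25 kg = 94.0 u.

m ≈ 94.0 u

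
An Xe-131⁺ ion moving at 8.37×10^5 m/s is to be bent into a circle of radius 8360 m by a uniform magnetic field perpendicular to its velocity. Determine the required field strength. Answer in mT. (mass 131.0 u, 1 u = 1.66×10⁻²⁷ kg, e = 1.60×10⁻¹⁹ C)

qvB = mv²/r gives B = mv/(qr).
B = (2.17×10^-25)(8.37×10^5) / [(1×1.60×10^-19)(8360)] = 1.36×10^-4 T.

B ≈ 0.136 mT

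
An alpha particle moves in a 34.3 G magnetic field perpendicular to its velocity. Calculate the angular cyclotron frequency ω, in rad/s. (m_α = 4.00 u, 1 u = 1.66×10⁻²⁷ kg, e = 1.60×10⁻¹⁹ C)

ω ≈ 1.65×10^5 rad/s

ω = qB/m = (2×1.60×10^-19)(3.43×10^-3) / (6.64×10^-27) = 1.65×10^5 rad/s.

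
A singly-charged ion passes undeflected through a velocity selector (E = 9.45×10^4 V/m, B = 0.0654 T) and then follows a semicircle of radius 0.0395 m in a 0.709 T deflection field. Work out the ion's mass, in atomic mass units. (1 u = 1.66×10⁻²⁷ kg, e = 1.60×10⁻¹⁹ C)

m ≈ 1.87 u

v = E/B₁ = 1.44×10^6 m/s.
From r = mv/(qB₂), m = qB₂r/v = (1×1.60×10^-19)(0.709)(0.0395) / (1.44×10^6) = 3.10×10^-27 kg.
In atomic mass units: m = 3.10×10^-27 / 1.66×10^-27 = 1.87 u.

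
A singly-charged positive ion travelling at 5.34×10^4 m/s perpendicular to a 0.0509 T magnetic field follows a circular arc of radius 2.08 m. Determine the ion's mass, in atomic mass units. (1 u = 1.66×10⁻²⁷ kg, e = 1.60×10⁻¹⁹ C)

qvB = mv²/r ⇒ m = qBr/v.
m = (1×1.60×10^-19)(0.0509)(2.08) / (5.34×10^4) = 3.17×10^-25 kg = 191 u.

m ≈ 191 u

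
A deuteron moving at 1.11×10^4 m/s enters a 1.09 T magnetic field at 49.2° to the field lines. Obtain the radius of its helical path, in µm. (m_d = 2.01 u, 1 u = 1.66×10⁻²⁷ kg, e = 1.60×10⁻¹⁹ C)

r ≈ 161 µm

Only the perpendicular component v⊥ = v sin49.2° = 8400 m/s is bent by the field.
r = m v⊥ /(qB) = (3.34×10^-27)(8400) / [(1×1.60×10^-19)(1.09)] = 1.61×10^-4 m.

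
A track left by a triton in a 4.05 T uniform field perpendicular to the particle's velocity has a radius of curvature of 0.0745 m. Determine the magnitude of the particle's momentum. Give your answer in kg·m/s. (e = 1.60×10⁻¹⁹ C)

p ≈ 4.83×10^-20 kg·m/s

Since qvB = mv²/r, the momentum p = mv = qBr.
p = (1×1.60×10^-19)(4.05)(0.0745) = 4.83×10^-20 kg·m/s.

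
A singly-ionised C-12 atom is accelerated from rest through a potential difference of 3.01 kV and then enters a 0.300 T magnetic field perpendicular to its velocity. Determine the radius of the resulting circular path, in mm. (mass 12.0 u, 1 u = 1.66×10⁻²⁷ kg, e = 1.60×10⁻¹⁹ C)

The kinetic energy gained is K = qV = (1×1.60×10^-19)(3010) = 4.82×10^-16 J.
v = √(2K/m) = 2.20×10^5 m/s.
r = mv/(qB) = (1.99×10^-26)(2.20×10^5) / [(1×1.60×10^-19)(0.300)] = 0.0913 m.

r ≈ 91.3 mm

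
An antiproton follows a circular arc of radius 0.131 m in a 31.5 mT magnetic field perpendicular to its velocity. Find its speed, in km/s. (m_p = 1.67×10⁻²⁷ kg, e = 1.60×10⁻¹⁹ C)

From qvB = mv²/r, v = qBr/m.
v = (1×1.60×10^-19)(0.0315)(0.131) / (1.67×10^-27) = 3.95×10^5 m/s.

v ≈ 395 km/s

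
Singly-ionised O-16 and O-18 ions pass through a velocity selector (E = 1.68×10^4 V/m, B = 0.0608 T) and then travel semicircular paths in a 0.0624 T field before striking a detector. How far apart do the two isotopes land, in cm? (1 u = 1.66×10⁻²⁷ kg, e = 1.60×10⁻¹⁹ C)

Both emerge at v = E/B₁ = 2.76×10^5 m/s.
r = mv/(qB₂), so r₁ = 0.7351 m and r₂ = 0.8270 m, giving Δr = 0.0919 m.
After a semicircle each ion lands a diameter 2r from the entry slit, so the separation is 2Δr = 0.184 m.

Δd ≈ 18.4 cm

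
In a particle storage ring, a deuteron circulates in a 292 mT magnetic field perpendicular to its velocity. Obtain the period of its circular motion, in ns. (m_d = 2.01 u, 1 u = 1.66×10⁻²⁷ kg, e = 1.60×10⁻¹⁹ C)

The cyclotron period is independent of speed: T = 2πm/(qB).
T = 2π(3.34×10^-27) / [(1×1.60×10^-19)(0.292)] = 4.49×10^-7 s.

T ≈ 449 ns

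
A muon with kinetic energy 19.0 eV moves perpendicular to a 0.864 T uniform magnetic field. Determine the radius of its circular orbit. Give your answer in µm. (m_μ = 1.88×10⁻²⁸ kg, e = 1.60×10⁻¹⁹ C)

r ≈ 245 µm

Convert the energy: K = 19.0 eV = 3.04×10^-18 J.
v = √(2K/m) = √(2·3.04×10^-18/1.88×10^-28) = 1.80×10^5 m/s.
r = mv/(qB) = (1.88×10^-28)(1.80×10^5) / [(1×1.60×10^-19)(0.864)] = 2.45×10^-4 m.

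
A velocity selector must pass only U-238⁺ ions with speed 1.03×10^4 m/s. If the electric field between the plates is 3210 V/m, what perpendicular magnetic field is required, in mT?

qE = qvB ⇒ B = E/v = (3210) / (1.03×10^4) = 0.312 T.

B ≈ 312 mT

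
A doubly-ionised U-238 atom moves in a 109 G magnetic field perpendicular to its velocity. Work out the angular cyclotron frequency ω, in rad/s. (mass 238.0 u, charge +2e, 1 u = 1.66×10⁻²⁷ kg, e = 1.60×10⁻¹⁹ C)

ω ≈ 8830 rad/s

ω = qB/m = (2×1.60×10^-19)(0.0109) / (3.95×10^-25) = 8830 rad/s.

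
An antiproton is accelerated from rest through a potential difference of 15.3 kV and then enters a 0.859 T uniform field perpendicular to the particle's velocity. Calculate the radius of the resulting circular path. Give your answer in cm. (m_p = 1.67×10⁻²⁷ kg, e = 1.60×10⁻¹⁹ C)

r ≈ 2.08 cm

The kinetic energy gained is K = qV = (1×1.60×10^-19)(1.53×10^4) = 2.45×10^-15 J.
v = √(2K/m) = 1.71×10^6 m/s.
r = mv/(qB) = (1.67×10^-27)(1.71×10^6) / [(1×1.60×10^-19)(0.859)] = 0.0208 m.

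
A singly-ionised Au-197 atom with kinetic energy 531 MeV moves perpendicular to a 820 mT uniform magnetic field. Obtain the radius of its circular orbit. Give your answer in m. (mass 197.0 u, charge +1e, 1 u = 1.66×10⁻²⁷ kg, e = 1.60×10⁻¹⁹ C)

r ≈ 56.8 m

Convert the energy: K = 531 MeV = 8.50×10^-11 J.
v = √(2K/m) = √(2·8.50×10^-11/3.27×10^-25) = 2.28×10^7 m/s.
r = mv/(qB) = (3.27×10^-25)(2.28×10^7) / [(1×1.60×10^-19)(0.820)] = 56.8 m.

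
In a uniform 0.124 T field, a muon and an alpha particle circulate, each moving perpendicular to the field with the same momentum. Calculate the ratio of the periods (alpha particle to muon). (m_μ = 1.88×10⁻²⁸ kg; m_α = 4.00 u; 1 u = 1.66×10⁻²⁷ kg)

ratio ≈ 17.7

T = 2πm/(qB) is independent of speed, so T₂/T₁ = (m₂/q₂)/(m₁/q₁).
T_{alpha particle}/T_{muon} = (6.64×10^-27/2e) / (1.88×10^-28/1e) = 17.7.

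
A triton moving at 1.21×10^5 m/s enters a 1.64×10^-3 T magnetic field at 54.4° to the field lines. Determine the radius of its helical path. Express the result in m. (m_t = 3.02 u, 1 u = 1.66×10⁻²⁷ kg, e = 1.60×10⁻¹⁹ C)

r ≈ 1.88 m

Only the perpendicular component v⊥ = v sin54.4° = 9.84×10^4 m/s is bent by the field.
r = m v⊥ /(qB) = (5.01×10^-27)(9.84×10^4) / [(1×1.60×10^-19)(1.64×10^-3)] = 1.88 m.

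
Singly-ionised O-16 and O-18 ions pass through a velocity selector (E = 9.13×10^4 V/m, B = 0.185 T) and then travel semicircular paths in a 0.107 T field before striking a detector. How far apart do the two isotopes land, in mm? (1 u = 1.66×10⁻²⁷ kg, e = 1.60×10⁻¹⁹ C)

Both emerge at v = E/B₁ = 4.94×10^5 m/s.
r = mv/(qB₂), so r₁ = 0.7656 m and r₂ = 0.8613 m, giving Δr = 0.0957 m.
After a semicircle each ion lands a diameter 2r from the entry slit, so the separation is 2Δr = 0.191 m.

Δd ≈ 191 mm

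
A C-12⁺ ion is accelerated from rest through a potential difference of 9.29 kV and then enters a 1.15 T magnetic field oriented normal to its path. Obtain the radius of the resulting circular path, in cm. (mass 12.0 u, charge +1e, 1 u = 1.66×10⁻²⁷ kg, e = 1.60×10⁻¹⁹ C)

The kinetic energy gained is K = qV = (1×1.60×10^-19)(9290) = 1.49×10^-15 J.
v = √(2K/m) = 3.86×10^5 m/s.
r = mv/(qB) = (1.99×10^-26)(3.86×10^5) / [(1×1.60×10^-19)(1.15)] = 0.0418 m.

r ≈ 4.18 cm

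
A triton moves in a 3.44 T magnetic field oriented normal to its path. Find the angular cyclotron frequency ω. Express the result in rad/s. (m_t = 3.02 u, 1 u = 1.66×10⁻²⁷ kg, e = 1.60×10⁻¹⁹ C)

ω = qB/m = (1×1.60×10^-19)(3.44) / (5.01×10^-27) = 1.10×10^8 rad/s.

ω ≈ 1.10×10^8 rad/s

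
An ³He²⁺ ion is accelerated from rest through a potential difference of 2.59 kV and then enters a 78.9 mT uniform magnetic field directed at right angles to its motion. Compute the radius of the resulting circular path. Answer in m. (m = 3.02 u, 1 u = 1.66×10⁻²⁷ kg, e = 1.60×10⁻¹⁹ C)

The kinetic energy gained is K = qV = (2×1.60×10^-19)(2590) = 8.29×10^-16 J.
v = √(2K/m) = 5.75×10^5 m/s.
r = mv/(qB) = (5.01×10^-27)(5.75×10^5) / [(2×1.60×10^-19)(0.0789)] = 0.114 m.

r ≈ 0.114 m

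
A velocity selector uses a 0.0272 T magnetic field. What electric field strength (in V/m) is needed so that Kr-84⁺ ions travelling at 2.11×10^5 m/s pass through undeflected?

qE = qvB ⇒ E = vB = (2.11×10^5)(0.0272) = 5740 V/m.

E ≈ 5740 V/m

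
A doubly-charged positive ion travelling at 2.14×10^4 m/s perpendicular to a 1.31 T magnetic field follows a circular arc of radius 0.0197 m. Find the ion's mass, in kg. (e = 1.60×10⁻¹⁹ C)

qvB = mv²/r ⇒ m = qBr/v.
m = (2×1.60×10^-19)(1.31)(0.0197) / (2.14×10^4) = 3.86×10^-25 kg.

m ≈ 3.86×10^-25 kg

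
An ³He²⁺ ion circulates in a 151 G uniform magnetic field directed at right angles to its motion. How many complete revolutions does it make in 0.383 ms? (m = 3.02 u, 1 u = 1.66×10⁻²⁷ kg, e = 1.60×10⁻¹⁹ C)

N = 58

T = 2πm/(qB) = 2π(5.0132×10^-27) / [(2×1.60×10^-19)(0.0151)] = 6.5188×10^-6 s.
N = t/T = 3.83×10^-4 / 6.5188×10^-6 ≈ 58.75, so 58 complete revolutions.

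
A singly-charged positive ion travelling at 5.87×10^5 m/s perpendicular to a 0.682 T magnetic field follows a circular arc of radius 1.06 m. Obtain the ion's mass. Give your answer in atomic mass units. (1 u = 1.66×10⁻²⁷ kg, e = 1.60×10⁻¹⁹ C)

qvB = mv²/r ⇒ m = qBr/v.
m = (1×1.60×10^-19)(0.682)(1.06) / (5.87×10^5) = 1.97×10^-25 kg = 119 u.

m ≈ 119 u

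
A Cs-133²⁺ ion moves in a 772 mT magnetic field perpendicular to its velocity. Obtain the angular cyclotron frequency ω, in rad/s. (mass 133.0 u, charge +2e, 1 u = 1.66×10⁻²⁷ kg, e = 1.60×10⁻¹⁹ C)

ω = qB/m = (2×1.60×10^-19)(0.772) / (2.21×10^-25) = 1.12×10^6 rad/s.

ω ≈ 1.12×10^6 rad/s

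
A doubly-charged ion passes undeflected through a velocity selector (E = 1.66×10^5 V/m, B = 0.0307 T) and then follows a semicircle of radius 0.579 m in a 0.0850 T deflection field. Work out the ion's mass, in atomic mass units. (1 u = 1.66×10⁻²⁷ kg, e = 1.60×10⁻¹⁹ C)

m ≈ 1.75 u

v = E/B₁ = 5.41×10^6 m/s.
From r = mv/(qB₂), m = qB₂r/v = (2×1.60×10^-19)(0.0850)(0.579) / (5.41×10^6) = 2.91×10^-27 kg.
In atomic mass units: m = 2.91×10^-27 / 1.66×10^-27 = 1.75 u.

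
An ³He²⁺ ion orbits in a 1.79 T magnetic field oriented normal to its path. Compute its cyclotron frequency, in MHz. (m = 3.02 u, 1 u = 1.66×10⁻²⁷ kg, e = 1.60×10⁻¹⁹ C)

f = qB/(2πm) = (2×1.60×10^-19)(1.79) / [2π(5.01×10^-27)] = 1.82×10^7 Hz.

f ≈ 18.2 MHz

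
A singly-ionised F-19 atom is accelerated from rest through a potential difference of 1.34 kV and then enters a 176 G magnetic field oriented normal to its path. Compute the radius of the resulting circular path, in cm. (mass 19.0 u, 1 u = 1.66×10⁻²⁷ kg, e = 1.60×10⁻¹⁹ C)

The kinetic energy gained is K = qV = (1×1.60×10^-19)(1340) = 2.14×10^-16 J.
v = √(2K/m) = 1.17×10^5 m/s.
r = mv/(qB) = (3.15×10^-26)(1.17×10^5) / [(1×1.60×10^-19)(0.0176)] = 1.31 m.

r ≈ 131 cm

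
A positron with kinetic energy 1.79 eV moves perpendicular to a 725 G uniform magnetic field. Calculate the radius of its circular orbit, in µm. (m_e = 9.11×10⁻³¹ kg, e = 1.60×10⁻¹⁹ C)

r ≈ 62.3 µm

Convert the energy: K = 1.79 eV = 2.86×10^-19 J.
v = √(2K/m) = √(2·2.86×10^-19/9.11×10^-31) = 7.93×10^5 m/s.
r = mv/(qB) = (9.11×10^-31)(7.93×10^5) / [(1×1.60×10^-19)(0.0725)] = 6.23×10^-5 m.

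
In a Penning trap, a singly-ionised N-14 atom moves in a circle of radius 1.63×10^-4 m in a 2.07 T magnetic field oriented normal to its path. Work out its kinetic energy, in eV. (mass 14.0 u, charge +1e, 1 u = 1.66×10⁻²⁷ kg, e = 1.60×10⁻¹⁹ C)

v = qBr/m = (1×1.60×10^-19)(2.07)(1.63×10^-4) / (2.32×10^-26) = 2320 m/s.
K = ½mv² = 0.5·(2.32×10^-26)·(2320)² = 6.27×10^-20 J = 0.392 eV.

K ≈ 0.392 eV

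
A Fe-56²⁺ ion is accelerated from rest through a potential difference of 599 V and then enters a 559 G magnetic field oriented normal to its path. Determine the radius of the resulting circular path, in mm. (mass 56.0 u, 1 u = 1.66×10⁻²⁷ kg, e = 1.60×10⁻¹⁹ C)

r ≈ 334 mm

The kinetic energy gained is K = qV = (2×1.60×10^-19)(599) = 1.92×10^-16 J.
v = √(2K/m) = 6.42×10^4 m/s.
r = mv/(qB) = (9.30×10^-26)(6.42×10^4) / [(2×1.60×10^-19)(0.0559)] = 0.334 m.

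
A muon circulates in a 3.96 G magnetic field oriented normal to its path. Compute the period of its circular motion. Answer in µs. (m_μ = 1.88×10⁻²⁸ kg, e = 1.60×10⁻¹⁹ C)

The cyclotron period is independent of speed: T = 2πm/(qB).
T = 2π(1.88×10^-28) / [(1×1.60×10^-19)(3.96×10^-4)] = 1.86×10^-5 s.

T ≈ 18.6 µs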